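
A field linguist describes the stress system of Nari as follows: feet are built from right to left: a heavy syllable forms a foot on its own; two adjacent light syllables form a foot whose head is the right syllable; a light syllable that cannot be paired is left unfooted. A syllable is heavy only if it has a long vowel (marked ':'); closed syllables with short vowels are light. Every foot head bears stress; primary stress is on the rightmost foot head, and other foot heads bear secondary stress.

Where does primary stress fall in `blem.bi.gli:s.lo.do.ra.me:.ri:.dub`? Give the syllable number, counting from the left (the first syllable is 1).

Weights: 1 blem L, 2 bi L, 3 gli:s H, 4 lo L, 5 do L, 6 ra L, 7 me: H, 8 ri: H, 9 dub L.
Parse right to left (heavy = foot alone; LL = one foot; stranded L unfooted): (blem.ˈbi) (ˈgli:s) lo (do.ˈra) (ˈme:) (ˈri:) dub.
Foot heads: 2, 3, 6, 7, 8.
Primary stress on the rightmost head = syllable 8.
Primary stress: syllable 8 → blem.bi.gli:s.lo.do.ra.me:.ˈri:.dub.

8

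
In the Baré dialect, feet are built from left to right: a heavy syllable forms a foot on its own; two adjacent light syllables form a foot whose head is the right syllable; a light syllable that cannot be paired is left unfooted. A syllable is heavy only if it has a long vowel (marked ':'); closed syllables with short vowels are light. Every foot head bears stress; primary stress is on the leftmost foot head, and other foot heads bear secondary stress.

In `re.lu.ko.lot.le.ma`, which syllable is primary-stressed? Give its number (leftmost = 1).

Weights: 1 re L, 2 lu L, 3 ko L, 4 lot L, 5 le L, 6 ma L.
Parse left to right (heavy = foot alone; LL = one foot; stranded L unfooted): (re.ˈlu) (ko.ˈlot) (le.ˈma).
Foot heads: 2, 4, 6.
Primary stress on the leftmost head = syllable 2.
Primary stress: syllable 2 → re.ˈlu.ko.lot.le.ma.

2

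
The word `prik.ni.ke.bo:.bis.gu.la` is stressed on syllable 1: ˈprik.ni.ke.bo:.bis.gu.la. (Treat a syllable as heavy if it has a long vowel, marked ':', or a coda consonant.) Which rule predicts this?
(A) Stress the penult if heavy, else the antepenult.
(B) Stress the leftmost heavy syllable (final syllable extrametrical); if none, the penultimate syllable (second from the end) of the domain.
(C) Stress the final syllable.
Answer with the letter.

Rule A → syllable 5 (observed: 1).
Rule B → syllable 1 ✓.
Rule C → syllable 7 (observed: 1).

B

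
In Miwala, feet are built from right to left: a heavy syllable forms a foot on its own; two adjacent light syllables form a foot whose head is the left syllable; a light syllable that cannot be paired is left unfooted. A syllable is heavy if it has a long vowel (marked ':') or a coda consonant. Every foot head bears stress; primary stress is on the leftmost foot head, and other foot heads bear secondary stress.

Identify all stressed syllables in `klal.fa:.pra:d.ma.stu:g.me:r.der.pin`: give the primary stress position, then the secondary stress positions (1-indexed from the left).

primary 1, secondary 2, 3, 5, 6, 7, 8

Weights: 1 klal H, 2 fa: H, 3 pra:d H, 4 ma L, 5 stu:g H, 6 me:r H, 7 der H, 8 pin H.
Parse right to left (heavy = foot alone; LL = one foot; stranded L unfooted): (ˈklal) (ˈfa:) (ˈpra:d) ma (ˈstu:g) (ˈme:r) (ˈder) (ˈpin).
Foot heads: 1, 2, 3, 5, 6, 7, 8.
Primary stress on the leftmost head = syllable 1.
Secondary stress on 2, 3, 5, 6, 7, 8: ˈklal.ˌfa:.ˌpra:d.ma.ˌstu:g.ˌme:r.ˌder.ˌpin.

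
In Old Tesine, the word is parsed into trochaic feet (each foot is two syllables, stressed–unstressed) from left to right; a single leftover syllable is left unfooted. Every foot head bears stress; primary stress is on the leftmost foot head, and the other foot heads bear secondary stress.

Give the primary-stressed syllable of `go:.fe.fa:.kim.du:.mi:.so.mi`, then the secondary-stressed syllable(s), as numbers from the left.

Parse left to right into trochaic (ˈσσ) feet: (ˈgo:.fe) (ˈfa:.kim) (ˈdu:.mi:) (ˈso.mi).
Foot heads (stressed positions): 1, 3, 5, 7.
End Rule Leftmost: primary stress on the leftmost head = syllable 1.
Secondary stress on 3, 5, 7: ˈgo:.fe.ˌfa:.kim.ˌdu:.mi:.ˌso.mi.

primary 1, secondary 3, 5, 7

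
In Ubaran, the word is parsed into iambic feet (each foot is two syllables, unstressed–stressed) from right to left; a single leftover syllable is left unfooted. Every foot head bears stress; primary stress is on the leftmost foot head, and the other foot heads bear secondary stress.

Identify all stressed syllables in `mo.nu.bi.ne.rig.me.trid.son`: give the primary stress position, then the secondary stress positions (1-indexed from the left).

primary 2, secondary 4, 6, 8

Parse right to left into iambic (σˈσ) feet: (mo.ˈnu) (bi.ˈne) (rig.ˈme) (trid.ˈson).
Foot heads (stressed positions): 2, 4, 6, 8.
End Rule Leftmost: primary stress on the leftmost head = syllable 2.
Secondary stress on 4, 6, 8: mo.ˈnu.bi.ˌne.rig.ˌme.trid.ˌson.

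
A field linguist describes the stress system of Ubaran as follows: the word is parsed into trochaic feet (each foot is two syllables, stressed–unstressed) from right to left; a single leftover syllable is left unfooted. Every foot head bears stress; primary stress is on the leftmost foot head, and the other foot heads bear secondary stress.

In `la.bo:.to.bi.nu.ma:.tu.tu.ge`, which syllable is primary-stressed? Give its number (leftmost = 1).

Parse right to left into trochaic (ˈσσ) feet: la (ˈbo:.to) (ˈbi.nu) (ˈma:.tu) (ˈtu.ge). Syllable 1 is left unfooted.
Foot heads (stressed positions): 2, 4, 6, 8.
End Rule Leftmost: primary stress on the leftmost head = syllable 2.
Primary stress: syllable 2 → la.ˈbo:.to.bi.nu.ma:.tu.tu.ge.

2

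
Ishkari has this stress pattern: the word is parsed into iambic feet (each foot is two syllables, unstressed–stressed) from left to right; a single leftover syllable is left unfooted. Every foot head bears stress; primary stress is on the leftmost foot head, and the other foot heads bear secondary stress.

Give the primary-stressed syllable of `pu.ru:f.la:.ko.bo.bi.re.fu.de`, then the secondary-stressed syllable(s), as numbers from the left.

primary 2, secondary 4, 6, 8

Parse left to right into iambic (σˈσ) feet: (pu.ˈru:f) (la:.ˈko) (bo.ˈbi) (re.ˈfu) de. Syllable 9 is left unfooted.
Foot heads (stressed positions): 2, 4, 6, 8.
End Rule Leftmost: primary stress on the leftmost head = syllable 2.
Secondary stress on 4, 6, 8: pu.ˈru:f.la:.ˌko.bo.ˌbi.re.ˌfu.de.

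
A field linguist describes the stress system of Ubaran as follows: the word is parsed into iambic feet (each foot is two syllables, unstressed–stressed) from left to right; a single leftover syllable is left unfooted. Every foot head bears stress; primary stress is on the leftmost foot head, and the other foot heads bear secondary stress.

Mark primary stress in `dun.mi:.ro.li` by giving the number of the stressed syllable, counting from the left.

Parse left to right into iambic (σˈσ) feet: (dun.ˈmi:) (ro.ˈli).
Foot heads (stressed positions): 2, 4.
End Rule Leftmost: primary stress on the leftmost head = syllable 2.
Primary stress: syllable 2 → dun.ˈmi:.ro.li.

2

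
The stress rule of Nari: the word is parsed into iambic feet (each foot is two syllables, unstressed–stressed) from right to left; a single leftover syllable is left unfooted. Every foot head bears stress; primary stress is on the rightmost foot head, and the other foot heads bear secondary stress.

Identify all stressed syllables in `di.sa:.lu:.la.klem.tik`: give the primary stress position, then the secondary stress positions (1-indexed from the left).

primary 6, secondary 2, 4

Parse right to left into iambic (σˈσ) feet: (di.ˈsa:) (lu:.ˈla) (klem.ˈtik).
Foot heads (stressed positions): 2, 4, 6.
End Rule Rightmost: primary stress on the rightmost head = syllable 6.
Secondary stress on 2, 4: di.ˌsa:.lu:.ˌla.klem.ˈtik.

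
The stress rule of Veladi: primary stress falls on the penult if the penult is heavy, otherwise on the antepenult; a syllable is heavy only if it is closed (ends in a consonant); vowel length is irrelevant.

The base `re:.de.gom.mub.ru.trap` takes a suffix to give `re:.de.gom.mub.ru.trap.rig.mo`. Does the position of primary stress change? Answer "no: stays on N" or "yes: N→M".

yes: 4→7

Base `re:.de.gom.mub.ru.trap` (6 syllables):
  Weights: 4 mub H, 5 ru L, 6 trap H.
  The penult (syllable 5, ru) is light, so stress falls on the antepenult (syllable 4, mub).
  → primary stress on syllable 4.
Suffixed `re:.de.gom.mub.ru.trap.rig.mo` (8 syllables):
  Weights: 6 trap H, 7 rig H, 8 mo L.
  The penult (syllable 7, rig) is heavy, so it takes stress.
  → primary stress on syllable 7.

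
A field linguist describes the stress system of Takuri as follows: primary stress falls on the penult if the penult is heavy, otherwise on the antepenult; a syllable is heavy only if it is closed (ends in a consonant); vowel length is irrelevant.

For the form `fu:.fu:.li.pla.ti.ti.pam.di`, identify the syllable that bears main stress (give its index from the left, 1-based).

Weights: 6 ti L, 7 pam H, 8 di L.
The penult (syllable 7, pam) is heavy, so it takes stress.
Primary stress: syllable 7 → fu:.fu:.li.pla.ti.ti.ˈpam.di.

7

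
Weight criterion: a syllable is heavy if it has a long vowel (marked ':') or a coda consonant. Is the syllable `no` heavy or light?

light

`no`: short vowel, open (no coda). Short vowel, open → light.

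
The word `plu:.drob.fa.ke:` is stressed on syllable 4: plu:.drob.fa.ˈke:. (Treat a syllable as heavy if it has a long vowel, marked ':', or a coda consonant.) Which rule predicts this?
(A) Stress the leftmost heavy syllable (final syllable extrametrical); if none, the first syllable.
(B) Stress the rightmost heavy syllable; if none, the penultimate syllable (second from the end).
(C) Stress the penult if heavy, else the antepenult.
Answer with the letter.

Rule A → syllable 1 (observed: 4).
Rule B → syllable 4 ✓.
Rule C → syllable 2 (observed: 4).

B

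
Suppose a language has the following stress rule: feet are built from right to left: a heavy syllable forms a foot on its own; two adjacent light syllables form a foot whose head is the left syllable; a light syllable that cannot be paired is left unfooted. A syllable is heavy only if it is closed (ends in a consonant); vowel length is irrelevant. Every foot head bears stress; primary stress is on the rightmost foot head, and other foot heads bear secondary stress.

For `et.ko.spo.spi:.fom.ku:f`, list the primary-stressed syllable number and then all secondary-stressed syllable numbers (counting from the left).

primary 6, secondary 1, 3, 5

Weights: 1 et H, 2 ko L, 3 spo L, 4 spi: L, 5 fom H, 6 ku:f H.
Parse right to left (heavy = foot alone; LL = one foot; stranded L unfooted): (ˈet) ko (ˈspo.spi:) (ˈfom) (ˈku:f).
Foot heads: 1, 3, 5, 6.
Primary stress on the rightmost head = syllable 6.
Secondary stress on 1, 3, 5: ˌet.ko.ˌspo.spi:.ˌfom.ˈku:f.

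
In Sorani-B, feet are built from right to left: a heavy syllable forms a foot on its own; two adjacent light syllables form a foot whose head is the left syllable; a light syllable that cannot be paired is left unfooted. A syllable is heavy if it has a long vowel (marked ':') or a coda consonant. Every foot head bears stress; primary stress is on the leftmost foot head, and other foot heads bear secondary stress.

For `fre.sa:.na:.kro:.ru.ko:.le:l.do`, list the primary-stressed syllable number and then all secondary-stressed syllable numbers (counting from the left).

primary 2, secondary 3, 4, 6, 7

Weights: 1 fre L, 2 sa: H, 3 na: H, 4 kro: H, 5 ru L, 6 ko: H, 7 le:l H, 8 do L.
Parse right to left (heavy = foot alone; LL = one foot; stranded L unfooted): fre (ˈsa:) (ˈna:) (ˈkro:) ru (ˈko:) (ˈle:l) do.
Foot heads: 2, 3, 4, 6, 7.
Primary stress on the leftmost head = syllable 2.
Secondary stress on 3, 4, 6, 7: fre.ˈsa:.ˌna:.ˌkro:.ru.ˌko:.ˌle:l.do.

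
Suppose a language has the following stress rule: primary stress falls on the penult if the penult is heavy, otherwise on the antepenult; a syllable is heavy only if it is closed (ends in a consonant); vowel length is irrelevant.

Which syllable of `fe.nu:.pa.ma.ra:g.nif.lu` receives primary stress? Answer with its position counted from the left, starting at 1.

6

Weights: 5 ra:g H, 6 nif H, 7 lu L.
The penult (syllable 6, nif) is heavy, so it takes stress.
Primary stress: syllable 6 → fe.nu:.pa.ma.ra:g.ˈnif.lu.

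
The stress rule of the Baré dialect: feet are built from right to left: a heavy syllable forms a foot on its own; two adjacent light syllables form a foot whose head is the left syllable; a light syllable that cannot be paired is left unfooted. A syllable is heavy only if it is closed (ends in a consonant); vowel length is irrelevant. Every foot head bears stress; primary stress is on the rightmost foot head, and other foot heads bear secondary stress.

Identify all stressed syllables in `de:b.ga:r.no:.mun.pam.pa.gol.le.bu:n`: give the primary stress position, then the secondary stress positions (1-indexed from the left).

primary 9, secondary 1, 2, 4, 5, 7

Weights: 1 de:b H, 2 ga:r H, 3 no: L, 4 mun H, 5 pam H, 6 pa L, 7 gol H, 8 le L, 9 bu:n H.
Parse right to left (heavy = foot alone; LL = one foot; stranded L unfooted): (ˈde:b) (ˈga:r) no: (ˈmun) (ˈpam) pa (ˈgol) le (ˈbu:n).
Foot heads: 1, 2, 4, 5, 7, 9.
Primary stress on the rightmost head = syllable 9.
Secondary stress on 1, 2, 4, 5, 7: ˌde:b.ˌga:r.no:.ˌmun.ˌpam.pa.ˌgol.le.ˈbu:n.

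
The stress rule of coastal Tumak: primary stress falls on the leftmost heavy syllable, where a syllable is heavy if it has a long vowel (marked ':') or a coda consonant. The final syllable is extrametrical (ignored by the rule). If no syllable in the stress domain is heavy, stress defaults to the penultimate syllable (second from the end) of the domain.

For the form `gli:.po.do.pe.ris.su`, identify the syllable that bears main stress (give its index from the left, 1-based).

1

The final syllable (6, su) is extrametrical; the stress domain is syllables 1–5.
Weights: 1 gli: H, 2 po L, 3 do L, 4 pe L, 5 ris H.
Heavy syllables in the domain: 1, 5. The leftmost is syllable 1 (gli:).
Primary stress: syllable 1 → ˈgli:.po.do.pe.ris.su.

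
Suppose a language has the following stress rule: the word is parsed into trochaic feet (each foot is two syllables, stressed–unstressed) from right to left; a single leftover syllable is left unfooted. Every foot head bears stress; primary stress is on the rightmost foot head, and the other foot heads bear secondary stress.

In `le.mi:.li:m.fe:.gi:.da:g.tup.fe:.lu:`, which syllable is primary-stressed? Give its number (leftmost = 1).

8

Parse right to left into trochaic (ˈσσ) feet: le (ˈmi:.li:m) (ˈfe:.gi:) (ˈda:g.tup) (ˈfe:.lu:). Syllable 1 is left unfooted.
Foot heads (stressed positions): 2, 4, 6, 8.
End Rule Rightmost: primary stress on the rightmost head = syllable 8.
Primary stress: syllable 8 → le.mi:.li:m.fe:.gi:.da:g.tup.ˈfe:.lu:.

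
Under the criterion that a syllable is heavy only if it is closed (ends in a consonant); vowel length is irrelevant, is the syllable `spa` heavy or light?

light

`spa`: short vowel, open (no coda). Open (no coda) → light.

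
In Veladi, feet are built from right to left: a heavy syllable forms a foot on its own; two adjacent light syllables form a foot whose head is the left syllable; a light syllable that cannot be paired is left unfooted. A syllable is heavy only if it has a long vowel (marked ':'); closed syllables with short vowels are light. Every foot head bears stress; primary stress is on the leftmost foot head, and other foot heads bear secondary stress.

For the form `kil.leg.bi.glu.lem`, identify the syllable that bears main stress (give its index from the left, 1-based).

Weights: 1 kil L, 2 leg L, 3 bi L, 4 glu L, 5 lem L.
Parse right to left (heavy = foot alone; LL = one foot; stranded L unfooted): kil (ˈleg.bi) (ˈglu.lem).
Foot heads: 2, 4.
Primary stress on the leftmost head = syllable 2.
Primary stress: syllable 2 → kil.ˈleg.bi.glu.lem.

2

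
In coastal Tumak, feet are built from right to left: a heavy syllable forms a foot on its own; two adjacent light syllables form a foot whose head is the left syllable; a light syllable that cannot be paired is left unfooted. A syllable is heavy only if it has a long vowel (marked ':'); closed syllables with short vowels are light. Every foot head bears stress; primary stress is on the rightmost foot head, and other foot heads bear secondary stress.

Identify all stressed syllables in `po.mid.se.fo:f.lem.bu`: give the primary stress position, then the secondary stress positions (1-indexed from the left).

primary 5, secondary 2, 4

Weights: 1 po L, 2 mid L, 3 se L, 4 fo:f H, 5 lem L, 6 bu L.
Parse right to left (heavy = foot alone; LL = one foot; stranded L unfooted): po (ˈmid.se) (ˈfo:f) (ˈlem.bu).
Foot heads: 2, 4, 5.
Primary stress on the rightmost head = syllable 5.
Secondary stress on 2, 4: po.ˌmid.se.ˌfo:f.ˈlem.bu.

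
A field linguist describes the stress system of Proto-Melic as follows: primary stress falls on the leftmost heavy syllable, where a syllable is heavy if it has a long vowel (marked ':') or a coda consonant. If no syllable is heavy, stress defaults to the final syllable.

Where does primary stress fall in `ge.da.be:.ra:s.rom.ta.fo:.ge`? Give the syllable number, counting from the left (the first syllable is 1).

Weights: 1 ge L, 2 da L, 3 be: H, 4 ra:s H, 5 rom H, 6 ta L, 7 fo: H, 8 ge L.
Heavy syllables in the domain: 3, 4, 5, 7. The leftmost is syllable 3 (be:).
Primary stress: syllable 3 → ge.da.ˈbe:.ra:s.rom.ta.fo:.ge.

3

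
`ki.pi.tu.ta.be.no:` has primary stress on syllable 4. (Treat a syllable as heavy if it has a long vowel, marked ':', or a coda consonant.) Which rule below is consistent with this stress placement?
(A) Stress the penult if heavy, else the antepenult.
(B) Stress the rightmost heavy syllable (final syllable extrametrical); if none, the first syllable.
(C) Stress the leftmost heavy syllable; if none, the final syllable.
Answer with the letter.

A

Rule A → syllable 4 ✓.
Rule B → syllable 1 (observed: 4).
Rule C → syllable 6 (observed: 4).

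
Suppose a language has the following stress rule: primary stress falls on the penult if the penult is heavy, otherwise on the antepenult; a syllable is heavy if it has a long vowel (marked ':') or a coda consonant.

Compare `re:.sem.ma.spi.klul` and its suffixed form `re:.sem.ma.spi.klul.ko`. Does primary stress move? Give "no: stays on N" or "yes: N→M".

yes: 3→5

Base `re:.sem.ma.spi.klul` (5 syllables):
  Weights: 3 ma L, 4 spi L, 5 klul H.
  The penult (syllable 4, spi) is light, so stress falls on the antepenult (syllable 3, ma).
  → primary stress on syllable 3.
Suffixed `re:.sem.ma.spi.klul.ko` (6 syllables):
  Weights: 4 spi L, 5 klul H, 6 ko L.
  The penult (syllable 5, klul) is heavy, so it takes stress.
  → primary stress on syllable 5.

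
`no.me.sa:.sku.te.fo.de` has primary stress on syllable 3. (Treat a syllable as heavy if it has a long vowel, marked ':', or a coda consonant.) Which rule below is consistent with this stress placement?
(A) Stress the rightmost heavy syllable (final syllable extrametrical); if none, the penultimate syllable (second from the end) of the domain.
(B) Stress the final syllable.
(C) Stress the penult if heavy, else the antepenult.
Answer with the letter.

Rule A → syllable 3 ✓.
Rule B → syllable 7 (observed: 3).
Rule C → syllable 5 (observed: 3).

A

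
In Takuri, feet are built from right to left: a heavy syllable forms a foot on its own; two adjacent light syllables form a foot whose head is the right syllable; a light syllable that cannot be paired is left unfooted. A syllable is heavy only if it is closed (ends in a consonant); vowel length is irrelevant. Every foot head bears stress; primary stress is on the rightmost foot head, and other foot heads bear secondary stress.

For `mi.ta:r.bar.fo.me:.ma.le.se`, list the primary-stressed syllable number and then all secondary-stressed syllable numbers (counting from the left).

Weights: 1 mi L, 2 ta:r H, 3 bar H, 4 fo L, 5 me: L, 6 ma L, 7 le L, 8 se L.
Parse right to left (heavy = foot alone; LL = one foot; stranded L unfooted): mi (ˈta:r) (ˈbar) fo (me:.ˈma) (le.ˈse).
Foot heads: 2, 3, 6, 8.
Primary stress on the rightmost head = syllable 8.
Secondary stress on 2, 3, 6: mi.ˌta:r.ˌbar.fo.me:.ˌma.le.ˈse.

primary 8, secondary 2, 3, 6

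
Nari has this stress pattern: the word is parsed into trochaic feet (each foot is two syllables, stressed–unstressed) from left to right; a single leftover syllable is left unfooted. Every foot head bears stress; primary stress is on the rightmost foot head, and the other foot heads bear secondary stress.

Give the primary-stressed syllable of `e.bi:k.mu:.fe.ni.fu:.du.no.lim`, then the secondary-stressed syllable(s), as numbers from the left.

primary 7, secondary 1, 3, 5

Parse left to right into trochaic (ˈσσ) feet: (ˈe.bi:k) (ˈmu:.fe) (ˈni.fu:) (ˈdu.no) lim. Syllable 9 is left unfooted.
Foot heads (stressed positions): 1, 3, 5, 7.
End Rule Rightmost: primary stress on the rightmost head = syllable 7.
Secondary stress on 1, 3, 5: ˌe.bi:k.ˌmu:.fe.ˌni.fu:.ˈdu.no.lim.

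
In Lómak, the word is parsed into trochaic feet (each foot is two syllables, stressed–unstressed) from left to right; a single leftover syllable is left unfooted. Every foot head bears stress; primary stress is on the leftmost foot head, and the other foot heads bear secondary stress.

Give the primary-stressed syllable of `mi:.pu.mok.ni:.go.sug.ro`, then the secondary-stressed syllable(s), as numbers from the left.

Parse left to right into trochaic (ˈσσ) feet: (ˈmi:.pu) (ˈmok.ni:) (ˈgo.sug) ro. Syllable 7 is left unfooted.
Foot heads (stressed positions): 1, 3, 5.
End Rule Leftmost: primary stress on the leftmost head = syllable 1.
Secondary stress on 3, 5: ˈmi:.pu.ˌmok.ni:.ˌgo.sug.ro.

primary 1, secondary 3, 5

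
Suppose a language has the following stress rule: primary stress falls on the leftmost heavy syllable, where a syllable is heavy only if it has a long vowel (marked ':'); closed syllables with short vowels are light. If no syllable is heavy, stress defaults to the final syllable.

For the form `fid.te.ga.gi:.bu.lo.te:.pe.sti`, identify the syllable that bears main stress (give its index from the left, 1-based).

4

Weights: 1 fid L, 2 te L, 3 ga L, 4 gi: H, 5 bu L, 6 lo L, 7 te: H, 8 pe L, 9 sti L.
Heavy syllables in the domain: 4, 7. The leftmost is syllable 4 (gi:).
Primary stress: syllable 4 → fid.te.ga.ˈgi:.bu.lo.te:.pe.sti.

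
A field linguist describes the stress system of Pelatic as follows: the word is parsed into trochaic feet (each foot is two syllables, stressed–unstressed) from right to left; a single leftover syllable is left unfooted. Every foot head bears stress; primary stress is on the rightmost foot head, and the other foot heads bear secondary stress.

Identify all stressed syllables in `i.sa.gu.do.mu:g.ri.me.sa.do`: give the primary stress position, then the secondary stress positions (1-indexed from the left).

Parse right to left into trochaic (ˈσσ) feet: i (ˈsa.gu) (ˈdo.mu:g) (ˈri.me) (ˈsa.do). Syllable 1 is left unfooted.
Foot heads (stressed positions): 2, 4, 6, 8.
End Rule Rightmost: primary stress on the rightmost head = syllable 8.
Secondary stress on 2, 4, 6: i.ˌsa.gu.ˌdo.mu:g.ˌri.me.ˈsa.do.

primary 8, secondary 2, 4, 6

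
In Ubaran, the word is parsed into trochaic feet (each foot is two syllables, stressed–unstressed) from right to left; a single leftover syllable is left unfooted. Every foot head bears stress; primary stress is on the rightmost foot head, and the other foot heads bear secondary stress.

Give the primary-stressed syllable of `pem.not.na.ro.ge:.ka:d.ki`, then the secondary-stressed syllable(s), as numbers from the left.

Parse right to left into trochaic (ˈσσ) feet: pem (ˈnot.na) (ˈro.ge:) (ˈka:d.ki). Syllable 1 is left unfooted.
Foot heads (stressed positions): 2, 4, 6.
End Rule Rightmost: primary stress on the rightmost head = syllable 6.
Secondary stress on 2, 4: pem.ˌnot.na.ˌro.ge:.ˈka:d.ki.

primary 6, secondary 2, 4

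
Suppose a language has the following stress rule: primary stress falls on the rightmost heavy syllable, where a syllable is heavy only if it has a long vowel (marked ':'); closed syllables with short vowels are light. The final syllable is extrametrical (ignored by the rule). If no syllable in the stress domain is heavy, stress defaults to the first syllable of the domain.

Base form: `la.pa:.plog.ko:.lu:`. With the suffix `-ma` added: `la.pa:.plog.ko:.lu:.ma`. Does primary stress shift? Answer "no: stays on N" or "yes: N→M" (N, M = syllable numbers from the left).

yes: 4→5

Base `la.pa:.plog.ko:.lu:` (5 syllables):
  The final syllable (5, lu:) is extrametrical; the stress domain is syllables 1–4.
  Weights: 1 la L, 2 pa: H, 3 plog L, 4 ko: H.
  Heavy syllables in the domain: 2, 4. The rightmost is syllable 4 (ko:).
  → primary stress on syllable 4.
Suffixed `la.pa:.plog.ko:.lu:.ma` (6 syllables):
  The final syllable (6, ma) is extrametrical; the stress domain is syllables 1–5.
  Weights: 1 la L, 2 pa: H, 3 plog L, 4 ko: H, 5 lu: H.
  Heavy syllables in the domain: 2, 4, 5. The rightmost is syllable 5 (lu:).
  → primary stress on syllable 5.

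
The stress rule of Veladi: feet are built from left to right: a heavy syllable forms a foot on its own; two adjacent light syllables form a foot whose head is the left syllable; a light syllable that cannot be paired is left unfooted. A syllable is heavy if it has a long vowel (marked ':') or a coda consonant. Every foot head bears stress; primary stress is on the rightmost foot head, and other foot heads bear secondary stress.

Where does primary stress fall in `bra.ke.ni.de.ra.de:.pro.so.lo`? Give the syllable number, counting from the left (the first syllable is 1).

Weights: 1 bra L, 2 ke L, 3 ni L, 4 de L, 5 ra L, 6 de: H, 7 pro L, 8 so L, 9 lo L.
Parse left to right (heavy = foot alone; LL = one foot; stranded L unfooted): (ˈbra.ke) (ˈni.de) ra (ˈde:) (ˈpro.so) lo.
Foot heads: 1, 3, 6, 7.
Primary stress on the rightmost head = syllable 7.
Primary stress: syllable 7 → bra.ke.ni.de.ra.de:.ˈpro.so.lo.

7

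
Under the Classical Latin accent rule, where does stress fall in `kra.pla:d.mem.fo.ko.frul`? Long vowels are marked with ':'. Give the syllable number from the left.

Classical Latin: stress the penult if heavy (long vowel or closed), else the antepenult.
Weights: 4 fo L, 5 ko L, 6 frul H.
The penult (syllable 5, ko) is light, so stress falls on the antepenult (syllable 4, fo).
Stress on syllable 4: kra.pla:d.mem.ˈfo.ko.frul.

4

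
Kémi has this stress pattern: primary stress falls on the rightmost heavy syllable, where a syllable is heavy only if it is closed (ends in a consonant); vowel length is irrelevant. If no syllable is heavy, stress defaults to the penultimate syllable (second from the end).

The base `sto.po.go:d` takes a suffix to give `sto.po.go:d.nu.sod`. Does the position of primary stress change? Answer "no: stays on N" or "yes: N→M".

Base `sto.po.go:d` (3 syllables):
  Weights: 1 sto L, 2 po L, 3 go:d H.
  Heavy syllables in the domain: 3. The rightmost is syllable 3 (go:d).
  → primary stress on syllable 3.
Suffixed `sto.po.go:d.nu.sod` (5 syllables):
  Weights: 1 sto L, 2 po L, 3 go:d H, 4 nu L, 5 sod H.
  Heavy syllables in the domain: 3, 5. The rightmost is syllable 5 (sod).
  → primary stress on syllable 5.

yes: 3→5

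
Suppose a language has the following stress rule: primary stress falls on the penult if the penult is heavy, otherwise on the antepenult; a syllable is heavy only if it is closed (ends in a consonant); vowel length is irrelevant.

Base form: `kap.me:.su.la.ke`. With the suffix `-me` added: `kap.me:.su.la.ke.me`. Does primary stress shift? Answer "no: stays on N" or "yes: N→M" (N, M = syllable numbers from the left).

yes: 3→4

Base `kap.me:.su.la.ke` (5 syllables):
  Weights: 3 su L, 4 la L, 5 ke L.
  The penult (syllable 4, la) is light, so stress falls on the antepenult (syllable 3, su).
  → primary stress on syllable 3.
Suffixed `kap.me:.su.la.ke.me` (6 syllables):
  Weights: 4 la L, 5 ke L, 6 me L.
  The penult (syllable 5, ke) is light, so stress falls on the antepenult (syllable 4, la).
  → primary stress on syllable 4.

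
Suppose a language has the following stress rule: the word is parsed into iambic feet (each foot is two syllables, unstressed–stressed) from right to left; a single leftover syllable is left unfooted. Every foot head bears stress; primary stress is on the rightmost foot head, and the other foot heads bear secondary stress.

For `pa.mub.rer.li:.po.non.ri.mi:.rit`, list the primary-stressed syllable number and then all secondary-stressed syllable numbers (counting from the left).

Parse right to left into iambic (σˈσ) feet: pa (mub.ˈrer) (li:.ˈpo) (non.ˈri) (mi:.ˈrit). Syllable 1 is left unfooted.
Foot heads (stressed positions): 3, 5, 7, 9.
End Rule Rightmost: primary stress on the rightmost head = syllable 9.
Secondary stress on 3, 5, 7: pa.mub.ˌrer.li:.ˌpo.non.ˌri.mi:.ˈrit.

primary 9, secondary 3, 5, 7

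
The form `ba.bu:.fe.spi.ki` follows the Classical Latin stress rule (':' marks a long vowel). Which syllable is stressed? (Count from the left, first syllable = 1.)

Classical Latin: stress the penult if heavy (long vowel or closed), else the antepenult.
Weights: 3 fe L, 4 spi L, 5 ki L.
The penult (syllable 4, spi) is light, so stress falls on the antepenult (syllable 3, fe).
Stress on syllable 3: ba.bu:.ˈfe.spi.ki.

3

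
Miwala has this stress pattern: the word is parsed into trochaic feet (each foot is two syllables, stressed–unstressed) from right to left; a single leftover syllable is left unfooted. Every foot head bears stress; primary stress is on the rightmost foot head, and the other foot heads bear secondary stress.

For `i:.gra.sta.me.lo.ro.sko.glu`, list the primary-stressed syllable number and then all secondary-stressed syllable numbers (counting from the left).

Parse right to left into trochaic (ˈσσ) feet: (ˈi:.gra) (ˈsta.me) (ˈlo.ro) (ˈsko.glu).
Foot heads (stressed positions): 1, 3, 5, 7.
End Rule Rightmost: primary stress on the rightmost head = syllable 7.
Secondary stress on 1, 3, 5: ˌi:.gra.ˌsta.me.ˌlo.ro.ˈsko.glu.

primary 7, secondary 1, 3, 5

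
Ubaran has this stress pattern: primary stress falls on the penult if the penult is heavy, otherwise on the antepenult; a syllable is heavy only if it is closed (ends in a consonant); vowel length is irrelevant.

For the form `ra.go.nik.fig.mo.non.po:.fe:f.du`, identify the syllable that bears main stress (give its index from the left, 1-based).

Weights: 7 po: L, 8 fe:f H, 9 du L.
The penult (syllable 8, fe:f) is heavy, so it takes stress.
Primary stress: syllable 8 → ra.go.nik.fig.mo.non.po:.ˈfe:f.du.

8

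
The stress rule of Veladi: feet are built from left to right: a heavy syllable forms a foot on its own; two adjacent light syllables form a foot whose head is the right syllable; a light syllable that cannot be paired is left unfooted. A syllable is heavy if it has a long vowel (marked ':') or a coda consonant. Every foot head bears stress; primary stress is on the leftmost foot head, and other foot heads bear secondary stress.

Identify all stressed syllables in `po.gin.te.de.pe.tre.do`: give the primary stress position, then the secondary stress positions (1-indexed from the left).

Weights: 1 po L, 2 gin H, 3 te L, 4 de L, 5 pe L, 6 tre L, 7 do L.
Parse left to right (heavy = foot alone; LL = one foot; stranded L unfooted): po (ˈgin) (te.ˈde) (pe.ˈtre) do.
Foot heads: 2, 4, 6.
Primary stress on the leftmost head = syllable 2.
Secondary stress on 4, 6: po.ˈgin.te.ˌde.pe.ˌtre.do.

primary 2, secondary 4, 6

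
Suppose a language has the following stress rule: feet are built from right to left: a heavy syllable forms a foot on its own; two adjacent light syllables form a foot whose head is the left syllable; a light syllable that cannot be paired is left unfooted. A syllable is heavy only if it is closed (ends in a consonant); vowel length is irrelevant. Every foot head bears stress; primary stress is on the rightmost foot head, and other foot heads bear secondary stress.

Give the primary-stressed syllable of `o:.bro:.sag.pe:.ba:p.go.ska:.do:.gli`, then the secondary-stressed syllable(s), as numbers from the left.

Weights: 1 o: L, 2 bro: L, 3 sag H, 4 pe: L, 5 ba:p H, 6 go L, 7 ska: L, 8 do: L, 9 gli L.
Parse right to left (heavy = foot alone; LL = one foot; stranded L unfooted): (ˈo:.bro:) (ˈsag) pe: (ˈba:p) (ˈgo.ska:) (ˈdo:.gli).
Foot heads: 1, 3, 5, 6, 8.
Primary stress on the rightmost head = syllable 8.
Secondary stress on 1, 3, 5, 6: ˌo:.bro:.ˌsag.pe:.ˌba:p.ˌgo.ska:.ˈdo:.gli.

primary 8, secondary 1, 3, 5, 6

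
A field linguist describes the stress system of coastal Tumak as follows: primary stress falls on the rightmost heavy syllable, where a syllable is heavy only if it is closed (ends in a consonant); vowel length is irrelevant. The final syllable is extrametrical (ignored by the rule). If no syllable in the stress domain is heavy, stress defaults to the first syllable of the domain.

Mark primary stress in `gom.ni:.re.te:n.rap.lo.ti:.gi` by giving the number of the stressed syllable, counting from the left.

The final syllable (8, gi) is extrametrical; the stress domain is syllables 1–7.
Weights: 1 gom H, 2 ni: L, 3 re L, 4 te:n H, 5 rap H, 6 lo L, 7 ti: L.
Heavy syllables in the domain: 1, 4, 5. The rightmost is syllable 5 (rap).
Primary stress: syllable 5 → gom.ni:.re.te:n.ˈrap.lo.ti:.gi.

5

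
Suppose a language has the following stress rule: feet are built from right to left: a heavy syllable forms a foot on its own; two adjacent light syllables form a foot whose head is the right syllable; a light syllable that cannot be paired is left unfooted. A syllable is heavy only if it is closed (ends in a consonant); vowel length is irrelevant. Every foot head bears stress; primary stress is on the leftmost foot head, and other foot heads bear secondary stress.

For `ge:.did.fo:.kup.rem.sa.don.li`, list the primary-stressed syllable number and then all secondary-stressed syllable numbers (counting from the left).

Weights: 1 ge: L, 2 did H, 3 fo: L, 4 kup H, 5 rem H, 6 sa L, 7 don H, 8 li L.
Parse right to left (heavy = foot alone; LL = one foot; stranded L unfooted): ge: (ˈdid) fo: (ˈkup) (ˈrem) sa (ˈdon) li.
Foot heads: 2, 4, 5, 7.
Primary stress on the leftmost head = syllable 2.
Secondary stress on 4, 5, 7: ge:.ˈdid.fo:.ˌkup.ˌrem.sa.ˌdon.li.

primary 2, secondary 4, 5, 7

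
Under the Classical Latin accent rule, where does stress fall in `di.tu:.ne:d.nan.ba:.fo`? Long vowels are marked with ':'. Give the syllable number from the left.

5

Classical Latin: stress the penult if heavy (long vowel or closed), else the antepenult.
Weights: 4 nan H, 5 ba: H, 6 fo L.
The penult (syllable 5, ba:) is heavy, so it takes stress.
Stress on syllable 5: di.tu:.ne:d.nan.ˈba:.fo.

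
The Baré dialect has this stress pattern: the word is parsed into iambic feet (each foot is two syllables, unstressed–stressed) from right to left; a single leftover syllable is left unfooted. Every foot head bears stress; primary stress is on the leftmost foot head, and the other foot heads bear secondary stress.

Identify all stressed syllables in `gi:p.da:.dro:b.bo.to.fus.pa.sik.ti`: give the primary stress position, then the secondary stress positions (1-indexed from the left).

primary 3, secondary 5, 7, 9

Parse right to left into iambic (σˈσ) feet: gi:p (da:.ˈdro:b) (bo.ˈto) (fus.ˈpa) (sik.ˈti). Syllable 1 is left unfooted.
Foot heads (stressed positions): 3, 5, 7, 9.
End Rule Leftmost: primary stress on the leftmost head = syllable 3.
Secondary stress on 5, 7, 9: gi:p.da:.ˈdro:b.bo.ˌto.fus.ˌpa.sik.ˌti.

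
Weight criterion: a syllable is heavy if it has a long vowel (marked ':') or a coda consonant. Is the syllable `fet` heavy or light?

heavy

`fet`: short vowel, closed (coda /t/). Closed → heavy.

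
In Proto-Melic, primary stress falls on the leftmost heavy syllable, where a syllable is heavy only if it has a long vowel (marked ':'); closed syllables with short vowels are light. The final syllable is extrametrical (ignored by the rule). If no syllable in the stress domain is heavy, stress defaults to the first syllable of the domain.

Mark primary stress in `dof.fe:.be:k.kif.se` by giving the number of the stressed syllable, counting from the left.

The final syllable (5, se) is extrametrical; the stress domain is syllables 1–4.
Weights: 1 dof L, 2 fe: H, 3 be:k H, 4 kif L.
Heavy syllables in the domain: 2, 3. The leftmost is syllable 2 (fe:).
Primary stress: syllable 2 → dof.ˈfe:.be:k.kif.se.

2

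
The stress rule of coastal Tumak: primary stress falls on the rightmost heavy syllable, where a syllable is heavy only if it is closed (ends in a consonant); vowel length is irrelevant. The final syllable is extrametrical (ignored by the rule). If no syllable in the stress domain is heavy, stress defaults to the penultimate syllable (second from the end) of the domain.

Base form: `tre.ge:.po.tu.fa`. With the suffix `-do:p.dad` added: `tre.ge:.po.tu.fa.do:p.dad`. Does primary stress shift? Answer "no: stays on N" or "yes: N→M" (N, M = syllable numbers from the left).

Base `tre.ge:.po.tu.fa` (5 syllables):
  The final syllable (5, fa) is extrametrical; the stress domain is syllables 1–4.
  Weights: 1 tre L, 2 ge: L, 3 po L, 4 tu L.
  No heavy syllable in the domain; default to the penultimate syllable (second from the end) of the domain = syllable 3.
  → primary stress on syllable 3.
Suffixed `tre.ge:.po.tu.fa.do:p.dad` (7 syllables):
  The final syllable (7, dad) is extrametrical; the stress domain is syllables 1–6.
  Weights: 1 tre L, 2 ge: L, 3 po L, 4 tu L, 5 fa L, 6 do:p H.
  Heavy syllables in the domain: 6. The rightmost is syllable 6 (do:p).
  → primary stress on syllable 6.

yes: 3→6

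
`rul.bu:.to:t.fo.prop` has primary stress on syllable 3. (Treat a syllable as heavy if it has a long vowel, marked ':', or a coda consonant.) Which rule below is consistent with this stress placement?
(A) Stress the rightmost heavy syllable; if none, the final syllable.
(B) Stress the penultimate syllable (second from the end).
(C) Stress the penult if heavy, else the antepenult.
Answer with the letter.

Rule A → syllable 5 (observed: 3).
Rule B → syllable 4 (observed: 3).
Rule C → syllable 3 ✓.

C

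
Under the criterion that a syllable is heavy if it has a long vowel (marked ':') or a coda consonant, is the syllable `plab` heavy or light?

heavy

`plab`: short vowel, closed (coda /b/). Closed → heavy.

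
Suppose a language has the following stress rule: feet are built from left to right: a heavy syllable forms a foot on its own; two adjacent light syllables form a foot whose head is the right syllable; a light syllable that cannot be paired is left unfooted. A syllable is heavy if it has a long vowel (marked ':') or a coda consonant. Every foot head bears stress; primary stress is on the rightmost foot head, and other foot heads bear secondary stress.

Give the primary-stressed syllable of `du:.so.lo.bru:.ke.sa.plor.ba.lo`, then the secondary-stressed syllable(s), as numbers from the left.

Weights: 1 du: H, 2 so L, 3 lo L, 4 bru: H, 5 ke L, 6 sa L, 7 plor H, 8 ba L, 9 lo L.
Parse left to right (heavy = foot alone; LL = one foot; stranded L unfooted): (ˈdu:) (so.ˈlo) (ˈbru:) (ke.ˈsa) (ˈplor) (ba.ˈlo).
Foot heads: 1, 3, 4, 6, 7, 9.
Primary stress on the rightmost head = syllable 9.
Secondary stress on 1, 3, 4, 6, 7: ˌdu:.so.ˌlo.ˌbru:.ke.ˌsa.ˌplor.ba.ˈlo.

primary 9, secondary 1, 3, 4, 6, 7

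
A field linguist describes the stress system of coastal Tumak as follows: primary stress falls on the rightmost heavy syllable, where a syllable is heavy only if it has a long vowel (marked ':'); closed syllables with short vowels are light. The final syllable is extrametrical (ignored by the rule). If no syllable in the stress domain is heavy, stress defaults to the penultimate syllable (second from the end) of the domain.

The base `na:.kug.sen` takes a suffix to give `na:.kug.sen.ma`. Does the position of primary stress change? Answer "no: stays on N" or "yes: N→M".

no: stays on 1

Base `na:.kug.sen` (3 syllables):
  The final syllable (3, sen) is extrametrical; the stress domain is syllables 1–2.
  Weights: 1 na: H, 2 kug L.
  Heavy syllables in the domain: 1. The rightmost is syllable 1 (na:).
  → primary stress on syllable 1.
Suffixed `na:.kug.sen.ma` (4 syllables):
  The final syllable (4, ma) is extrametrical; the stress domain is syllables 1–3.
  Weights: 1 na: H, 2 kug L, 3 sen L.
  Heavy syllables in the domain: 1. The rightmost is syllable 1 (na:).
  → primary stress on syllable 1.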